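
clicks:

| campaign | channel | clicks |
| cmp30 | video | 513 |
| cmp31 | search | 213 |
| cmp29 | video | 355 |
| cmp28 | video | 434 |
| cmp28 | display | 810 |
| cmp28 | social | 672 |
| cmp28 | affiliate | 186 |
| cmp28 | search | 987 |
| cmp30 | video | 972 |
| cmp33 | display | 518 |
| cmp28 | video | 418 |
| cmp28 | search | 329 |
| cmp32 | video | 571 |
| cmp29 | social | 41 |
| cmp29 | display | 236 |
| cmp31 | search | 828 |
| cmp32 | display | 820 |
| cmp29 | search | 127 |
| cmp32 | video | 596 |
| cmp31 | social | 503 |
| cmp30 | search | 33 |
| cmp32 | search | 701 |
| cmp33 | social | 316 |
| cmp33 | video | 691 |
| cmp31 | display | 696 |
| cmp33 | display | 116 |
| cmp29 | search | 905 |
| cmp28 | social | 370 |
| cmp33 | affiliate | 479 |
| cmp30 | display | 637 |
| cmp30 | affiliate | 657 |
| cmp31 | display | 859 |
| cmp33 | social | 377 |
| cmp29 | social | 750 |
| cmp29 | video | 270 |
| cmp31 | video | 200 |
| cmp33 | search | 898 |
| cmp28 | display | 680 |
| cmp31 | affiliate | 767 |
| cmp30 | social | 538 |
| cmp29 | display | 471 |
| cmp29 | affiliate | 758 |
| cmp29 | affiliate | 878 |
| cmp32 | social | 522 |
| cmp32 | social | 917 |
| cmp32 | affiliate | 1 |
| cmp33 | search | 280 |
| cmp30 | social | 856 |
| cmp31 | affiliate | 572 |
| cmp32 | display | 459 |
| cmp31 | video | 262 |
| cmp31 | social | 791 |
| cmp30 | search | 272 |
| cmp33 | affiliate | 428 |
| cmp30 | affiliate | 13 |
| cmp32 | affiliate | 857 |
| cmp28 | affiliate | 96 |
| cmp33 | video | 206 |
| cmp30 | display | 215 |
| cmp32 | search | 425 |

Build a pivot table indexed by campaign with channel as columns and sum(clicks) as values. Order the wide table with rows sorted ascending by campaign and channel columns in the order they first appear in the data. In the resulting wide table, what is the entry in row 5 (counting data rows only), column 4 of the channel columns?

With rows sorted ascending by campaign, row 5 is campaign=cmp32. channel columns in first-appearance order: video, search, display, social, affiliate; column 4 is social.
Long rows with campaign=cmp32, channel=social: 522 + 917 = 1439.

1439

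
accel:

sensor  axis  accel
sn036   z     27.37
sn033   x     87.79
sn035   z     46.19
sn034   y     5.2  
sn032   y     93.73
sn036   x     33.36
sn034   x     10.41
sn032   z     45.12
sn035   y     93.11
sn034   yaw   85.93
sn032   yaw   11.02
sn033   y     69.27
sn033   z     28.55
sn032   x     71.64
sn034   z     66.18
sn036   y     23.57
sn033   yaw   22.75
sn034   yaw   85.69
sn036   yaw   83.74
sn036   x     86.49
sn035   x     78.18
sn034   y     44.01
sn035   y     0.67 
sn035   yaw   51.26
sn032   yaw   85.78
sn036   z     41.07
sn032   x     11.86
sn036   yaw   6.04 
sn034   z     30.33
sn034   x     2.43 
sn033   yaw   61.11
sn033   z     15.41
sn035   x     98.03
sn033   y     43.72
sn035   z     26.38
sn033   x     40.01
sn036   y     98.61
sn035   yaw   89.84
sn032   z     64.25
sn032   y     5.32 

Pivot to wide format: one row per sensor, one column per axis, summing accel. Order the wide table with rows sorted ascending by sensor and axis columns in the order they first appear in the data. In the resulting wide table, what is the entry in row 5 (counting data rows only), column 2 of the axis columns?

With rows sorted ascending by sensor, row 5 is sensor=sn036. axis columns in first-appearance order: z, x, y, yaw; column 2 is x.
Long rows with sensor=sn036, axis=x: 33.36 + 86.49 = 119.85.

119.85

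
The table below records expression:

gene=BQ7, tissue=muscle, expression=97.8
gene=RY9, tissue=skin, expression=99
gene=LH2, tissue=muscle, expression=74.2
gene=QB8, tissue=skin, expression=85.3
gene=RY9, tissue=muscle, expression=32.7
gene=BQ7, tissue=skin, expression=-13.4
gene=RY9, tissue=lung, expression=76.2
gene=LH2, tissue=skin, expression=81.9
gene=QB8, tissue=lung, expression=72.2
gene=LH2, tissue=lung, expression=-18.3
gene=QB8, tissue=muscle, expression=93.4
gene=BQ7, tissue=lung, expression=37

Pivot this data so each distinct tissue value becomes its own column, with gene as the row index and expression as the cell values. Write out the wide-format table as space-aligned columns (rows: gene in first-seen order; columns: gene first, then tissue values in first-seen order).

gene  muscle  skin   lung 
BQ7   97.8    -13.4  37   
RY9   32.7    99     76.2 
LH2   74.2    81.9   -18.3
QB8   93.4    85.3   72.2 

Columns: gene plus the 3 distinct tissue values (muscle, skin, lung).
For example, row BQ7 column muscle takes expression=97.8 from the long row (BQ7, muscle).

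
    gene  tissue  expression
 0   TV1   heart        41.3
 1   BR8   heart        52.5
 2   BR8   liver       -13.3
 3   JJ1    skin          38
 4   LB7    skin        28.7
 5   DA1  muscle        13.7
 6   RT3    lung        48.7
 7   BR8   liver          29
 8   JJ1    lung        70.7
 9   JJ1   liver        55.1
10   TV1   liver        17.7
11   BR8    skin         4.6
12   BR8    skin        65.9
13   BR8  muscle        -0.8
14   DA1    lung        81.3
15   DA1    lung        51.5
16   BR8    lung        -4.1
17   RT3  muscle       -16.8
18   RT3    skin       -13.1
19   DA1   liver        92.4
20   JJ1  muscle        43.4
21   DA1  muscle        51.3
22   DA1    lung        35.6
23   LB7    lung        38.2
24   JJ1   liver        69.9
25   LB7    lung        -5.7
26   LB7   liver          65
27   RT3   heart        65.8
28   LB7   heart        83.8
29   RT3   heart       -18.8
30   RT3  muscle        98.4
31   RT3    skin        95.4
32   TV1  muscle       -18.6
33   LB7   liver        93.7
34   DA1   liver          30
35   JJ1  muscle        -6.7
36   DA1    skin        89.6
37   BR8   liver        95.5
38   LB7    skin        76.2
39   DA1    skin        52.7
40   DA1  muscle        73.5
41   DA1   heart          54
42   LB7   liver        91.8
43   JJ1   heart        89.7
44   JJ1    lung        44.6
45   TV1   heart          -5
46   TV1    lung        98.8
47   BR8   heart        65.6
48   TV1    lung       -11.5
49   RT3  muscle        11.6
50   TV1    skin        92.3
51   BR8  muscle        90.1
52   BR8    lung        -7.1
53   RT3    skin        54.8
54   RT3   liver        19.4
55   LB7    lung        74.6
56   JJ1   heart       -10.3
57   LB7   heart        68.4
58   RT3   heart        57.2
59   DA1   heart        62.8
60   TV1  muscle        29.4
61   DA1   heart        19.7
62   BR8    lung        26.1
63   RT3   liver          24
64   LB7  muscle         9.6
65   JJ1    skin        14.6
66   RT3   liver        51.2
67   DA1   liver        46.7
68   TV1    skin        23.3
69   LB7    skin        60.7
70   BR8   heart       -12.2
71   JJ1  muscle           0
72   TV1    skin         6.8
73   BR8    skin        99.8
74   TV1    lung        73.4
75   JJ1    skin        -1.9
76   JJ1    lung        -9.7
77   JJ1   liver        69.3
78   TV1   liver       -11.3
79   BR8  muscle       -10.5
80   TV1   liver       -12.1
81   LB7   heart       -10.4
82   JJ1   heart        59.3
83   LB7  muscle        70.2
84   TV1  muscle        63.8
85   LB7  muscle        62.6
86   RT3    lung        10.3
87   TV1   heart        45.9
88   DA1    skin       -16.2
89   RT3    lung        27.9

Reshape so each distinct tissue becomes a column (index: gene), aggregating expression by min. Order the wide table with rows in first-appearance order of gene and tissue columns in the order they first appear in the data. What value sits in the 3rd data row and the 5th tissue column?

-9.7

With rows in first-appearance order of gene, row 3 is gene=JJ1. tissue columns in first-appearance order: heart, liver, skin, muscle, lung; column 5 is lung.
Long rows with gene=JJ1, tissue=lung: min(70.7, 44.6, -9.7) = -9.7.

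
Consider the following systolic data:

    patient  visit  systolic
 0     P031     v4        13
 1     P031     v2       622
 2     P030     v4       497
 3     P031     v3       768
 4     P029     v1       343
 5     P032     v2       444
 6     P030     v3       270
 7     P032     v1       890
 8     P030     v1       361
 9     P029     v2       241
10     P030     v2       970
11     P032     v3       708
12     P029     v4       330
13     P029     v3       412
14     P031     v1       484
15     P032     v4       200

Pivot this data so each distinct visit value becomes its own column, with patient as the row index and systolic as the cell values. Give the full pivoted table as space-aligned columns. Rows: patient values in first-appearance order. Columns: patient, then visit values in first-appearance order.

Columns: patient plus the 4 distinct visit values (v4, v2, v3, v1).
For example, row P031 column v4 takes systolic=13 from the long row (P031, v4).

patient  v4   v2   v3   v1 
P031     13   622  768  484
P030     497  970  270  361
P029     330  241  412  343
P032     200  444  708  890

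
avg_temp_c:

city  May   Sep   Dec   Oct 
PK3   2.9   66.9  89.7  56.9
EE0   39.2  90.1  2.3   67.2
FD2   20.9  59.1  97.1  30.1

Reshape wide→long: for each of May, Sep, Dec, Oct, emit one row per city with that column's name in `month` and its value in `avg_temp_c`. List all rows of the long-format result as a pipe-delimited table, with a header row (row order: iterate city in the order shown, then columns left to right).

| city | month | avg_temp_c |
| PK3 | May | 2.9 |
| PK3 | Sep | 66.9 |
| PK3 | Dec | 89.7 |
| PK3 | Oct | 56.9 |
| EE0 | May | 39.2 |
| EE0 | Sep | 90.1 |
| EE0 | Dec | 2.3 |
| EE0 | Oct | 67.2 |
| FD2 | May | 20.9 |
| FD2 | Sep | 59.1 |
| FD2 | Dec | 97.1 |
| FD2 | Oct | 30.1 |

Each (city, column) pair becomes one row: 3 × 4 = 12 rows.
For example, (PK3, May) → avg_temp_c=2.9.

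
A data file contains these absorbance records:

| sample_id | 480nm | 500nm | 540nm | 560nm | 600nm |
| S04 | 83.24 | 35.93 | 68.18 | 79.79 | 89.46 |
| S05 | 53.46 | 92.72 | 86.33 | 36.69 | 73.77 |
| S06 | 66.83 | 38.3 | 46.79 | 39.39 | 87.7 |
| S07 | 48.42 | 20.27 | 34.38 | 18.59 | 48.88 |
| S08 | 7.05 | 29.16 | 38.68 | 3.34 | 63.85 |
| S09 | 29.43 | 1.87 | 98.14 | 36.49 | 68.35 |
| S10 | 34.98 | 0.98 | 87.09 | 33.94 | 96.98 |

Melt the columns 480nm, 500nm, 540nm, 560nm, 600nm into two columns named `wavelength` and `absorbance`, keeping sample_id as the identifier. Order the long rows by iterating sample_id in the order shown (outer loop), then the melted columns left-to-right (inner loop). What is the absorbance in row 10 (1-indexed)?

73.77

35 rows total (7 × 5). Row 10: index ⌊(10-1)/5⌋ = 1 into sample_id → S05; (10-1) mod 5 = 4 into the melted columns → 600nm.
So row 10 is (S05, 600nm, 73.77); absorbance = 73.77.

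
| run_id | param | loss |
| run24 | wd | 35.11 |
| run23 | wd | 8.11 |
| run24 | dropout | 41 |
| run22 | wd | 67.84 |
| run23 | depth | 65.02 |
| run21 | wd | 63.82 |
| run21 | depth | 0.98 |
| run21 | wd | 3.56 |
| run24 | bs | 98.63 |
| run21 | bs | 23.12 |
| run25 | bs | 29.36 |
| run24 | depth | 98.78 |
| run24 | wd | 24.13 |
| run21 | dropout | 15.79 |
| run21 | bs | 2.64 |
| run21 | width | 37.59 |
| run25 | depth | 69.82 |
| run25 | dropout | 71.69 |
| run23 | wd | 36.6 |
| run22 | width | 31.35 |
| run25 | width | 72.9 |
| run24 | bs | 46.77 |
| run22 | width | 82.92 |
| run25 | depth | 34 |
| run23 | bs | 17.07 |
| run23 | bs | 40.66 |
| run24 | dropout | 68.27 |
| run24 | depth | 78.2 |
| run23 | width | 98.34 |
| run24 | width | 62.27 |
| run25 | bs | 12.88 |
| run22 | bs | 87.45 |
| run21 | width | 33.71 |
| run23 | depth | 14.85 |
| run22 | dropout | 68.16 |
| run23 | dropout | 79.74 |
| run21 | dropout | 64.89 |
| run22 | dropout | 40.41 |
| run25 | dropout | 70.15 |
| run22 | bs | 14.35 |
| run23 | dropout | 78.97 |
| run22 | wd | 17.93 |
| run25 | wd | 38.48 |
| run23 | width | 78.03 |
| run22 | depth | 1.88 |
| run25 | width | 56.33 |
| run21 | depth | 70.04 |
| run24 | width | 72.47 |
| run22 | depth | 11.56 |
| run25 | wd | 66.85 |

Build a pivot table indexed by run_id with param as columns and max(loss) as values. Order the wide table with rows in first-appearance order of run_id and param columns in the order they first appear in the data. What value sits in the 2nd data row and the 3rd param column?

With rows in first-appearance order of run_id, row 2 is run_id=run23. param columns in first-appearance order: wd, dropout, depth, bs, width; column 3 is depth.
Long rows with run_id=run23, param=depth: max(65.02, 14.85) = 65.02.

65.02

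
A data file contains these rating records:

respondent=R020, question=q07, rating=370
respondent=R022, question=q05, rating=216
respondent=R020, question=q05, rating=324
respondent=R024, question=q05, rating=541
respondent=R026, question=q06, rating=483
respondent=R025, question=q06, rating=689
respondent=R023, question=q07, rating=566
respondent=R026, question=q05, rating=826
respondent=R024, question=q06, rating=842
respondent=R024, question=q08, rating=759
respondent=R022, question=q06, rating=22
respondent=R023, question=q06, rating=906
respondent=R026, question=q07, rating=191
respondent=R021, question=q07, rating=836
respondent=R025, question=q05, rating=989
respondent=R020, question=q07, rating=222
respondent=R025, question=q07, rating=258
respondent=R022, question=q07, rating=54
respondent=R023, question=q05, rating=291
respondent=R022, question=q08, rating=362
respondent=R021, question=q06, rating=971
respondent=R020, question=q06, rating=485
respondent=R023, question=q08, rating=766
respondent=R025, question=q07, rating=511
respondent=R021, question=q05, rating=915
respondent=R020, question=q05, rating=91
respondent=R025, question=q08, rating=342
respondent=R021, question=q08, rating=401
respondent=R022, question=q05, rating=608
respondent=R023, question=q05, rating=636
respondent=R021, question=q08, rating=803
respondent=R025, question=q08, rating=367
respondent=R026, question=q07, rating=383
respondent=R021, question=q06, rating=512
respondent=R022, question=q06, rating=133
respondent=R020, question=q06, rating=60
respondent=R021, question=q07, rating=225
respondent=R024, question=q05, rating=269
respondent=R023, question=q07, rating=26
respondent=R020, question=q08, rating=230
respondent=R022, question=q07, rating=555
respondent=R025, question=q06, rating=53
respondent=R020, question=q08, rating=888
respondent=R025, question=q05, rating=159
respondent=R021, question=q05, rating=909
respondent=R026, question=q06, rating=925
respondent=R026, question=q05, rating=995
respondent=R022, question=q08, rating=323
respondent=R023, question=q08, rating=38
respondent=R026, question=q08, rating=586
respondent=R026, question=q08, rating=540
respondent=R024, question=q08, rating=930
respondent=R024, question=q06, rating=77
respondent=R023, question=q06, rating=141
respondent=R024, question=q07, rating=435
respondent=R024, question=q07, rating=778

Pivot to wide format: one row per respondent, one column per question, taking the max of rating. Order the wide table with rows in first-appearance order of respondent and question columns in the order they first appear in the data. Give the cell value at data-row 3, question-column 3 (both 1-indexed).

With rows in first-appearance order of respondent, row 3 is respondent=R024. question columns in first-appearance order: q07, q05, q06, q08; column 3 is q06.
Long rows with respondent=R024, question=q06: max(842, 77) = 842.

842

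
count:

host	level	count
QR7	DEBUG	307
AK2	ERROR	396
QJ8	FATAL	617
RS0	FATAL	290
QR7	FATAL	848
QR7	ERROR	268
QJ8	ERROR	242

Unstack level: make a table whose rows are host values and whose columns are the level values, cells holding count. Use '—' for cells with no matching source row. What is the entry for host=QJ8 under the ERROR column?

The long row with host=QJ8, level=ERROR has count=242.

242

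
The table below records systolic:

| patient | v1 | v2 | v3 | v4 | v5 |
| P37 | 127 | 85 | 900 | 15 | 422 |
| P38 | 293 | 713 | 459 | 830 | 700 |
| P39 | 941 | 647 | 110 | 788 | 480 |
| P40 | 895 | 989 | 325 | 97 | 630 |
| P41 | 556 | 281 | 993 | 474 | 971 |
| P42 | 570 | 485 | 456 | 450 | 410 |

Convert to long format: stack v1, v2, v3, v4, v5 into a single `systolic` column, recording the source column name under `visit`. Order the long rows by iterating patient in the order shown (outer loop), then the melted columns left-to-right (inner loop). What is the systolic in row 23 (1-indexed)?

993

30 rows total (6 × 5). Row 23: index ⌊(23-1)/5⌋ = 4 into patient → P41; (23-1) mod 5 = 2 into the melted columns → v3.
So row 23 is (P41, v3, 993); systolic = 993.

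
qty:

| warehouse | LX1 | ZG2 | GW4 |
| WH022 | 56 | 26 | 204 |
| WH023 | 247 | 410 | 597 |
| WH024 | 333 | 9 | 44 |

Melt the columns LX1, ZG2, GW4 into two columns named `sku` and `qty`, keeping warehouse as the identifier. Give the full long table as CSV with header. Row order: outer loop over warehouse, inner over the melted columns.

Each (warehouse, column) pair becomes one row: 3 × 3 = 9 rows.
For example, (WH022, LX1) → qty=56.

warehouse,sku,qty
WH022,LX1,56
WH022,ZG2,26
WH022,GW4,204
WH023,LX1,247
WH023,ZG2,410
WH023,GW4,597
WH024,LX1,333
WH024,ZG2,9
WH024,GW4,44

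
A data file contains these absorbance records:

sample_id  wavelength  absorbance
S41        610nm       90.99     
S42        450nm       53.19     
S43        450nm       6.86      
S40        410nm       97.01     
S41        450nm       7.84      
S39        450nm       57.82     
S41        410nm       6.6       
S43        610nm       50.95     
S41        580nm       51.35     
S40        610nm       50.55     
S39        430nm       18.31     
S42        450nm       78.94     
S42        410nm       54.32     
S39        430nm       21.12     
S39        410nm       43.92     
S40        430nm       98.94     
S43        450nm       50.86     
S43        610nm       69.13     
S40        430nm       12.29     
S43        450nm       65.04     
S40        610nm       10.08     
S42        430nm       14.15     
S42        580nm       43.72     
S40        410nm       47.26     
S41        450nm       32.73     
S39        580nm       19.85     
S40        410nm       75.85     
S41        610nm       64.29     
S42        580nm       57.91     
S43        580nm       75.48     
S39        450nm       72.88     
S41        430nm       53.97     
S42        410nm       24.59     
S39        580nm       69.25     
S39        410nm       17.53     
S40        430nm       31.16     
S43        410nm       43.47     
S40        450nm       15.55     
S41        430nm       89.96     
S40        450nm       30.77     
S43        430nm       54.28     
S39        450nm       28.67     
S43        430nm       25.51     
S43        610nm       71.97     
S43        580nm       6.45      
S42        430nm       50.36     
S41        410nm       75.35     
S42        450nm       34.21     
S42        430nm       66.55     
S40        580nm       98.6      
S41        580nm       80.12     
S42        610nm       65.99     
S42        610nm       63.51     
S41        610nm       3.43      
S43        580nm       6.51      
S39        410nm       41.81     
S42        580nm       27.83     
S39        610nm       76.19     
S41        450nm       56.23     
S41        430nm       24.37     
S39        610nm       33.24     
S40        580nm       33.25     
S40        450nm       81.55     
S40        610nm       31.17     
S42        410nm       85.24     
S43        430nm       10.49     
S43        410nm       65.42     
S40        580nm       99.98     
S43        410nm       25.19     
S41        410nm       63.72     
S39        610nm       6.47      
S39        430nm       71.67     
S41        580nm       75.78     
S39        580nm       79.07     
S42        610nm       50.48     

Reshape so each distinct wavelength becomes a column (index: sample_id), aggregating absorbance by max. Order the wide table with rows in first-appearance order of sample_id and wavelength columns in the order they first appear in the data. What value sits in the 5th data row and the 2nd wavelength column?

72.88

With rows in first-appearance order of sample_id, row 5 is sample_id=S39. wavelength columns in first-appearance order: 610nm, 450nm, 410nm, 580nm, 430nm; column 2 is 450nm.
Long rows with sample_id=S39, wavelength=450nm: max(57.82, 72.88, 28.67) = 72.88.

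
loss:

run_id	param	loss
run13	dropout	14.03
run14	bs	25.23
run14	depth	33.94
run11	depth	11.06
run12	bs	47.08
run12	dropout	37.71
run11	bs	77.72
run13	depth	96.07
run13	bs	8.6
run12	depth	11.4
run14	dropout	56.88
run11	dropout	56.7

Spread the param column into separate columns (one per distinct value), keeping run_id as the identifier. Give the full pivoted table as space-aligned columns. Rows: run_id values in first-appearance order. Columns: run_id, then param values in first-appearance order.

Columns: run_id plus the 3 distinct param values (dropout, bs, depth).
For example, row run13 column dropout takes loss=14.03 from the long row (run13, dropout).

run_id  dropout  bs     depth
run13   14.03    8.6    96.07
run14   56.88    25.23  33.94
run11   56.7     77.72  11.06
run12   37.71    47.08  11.4 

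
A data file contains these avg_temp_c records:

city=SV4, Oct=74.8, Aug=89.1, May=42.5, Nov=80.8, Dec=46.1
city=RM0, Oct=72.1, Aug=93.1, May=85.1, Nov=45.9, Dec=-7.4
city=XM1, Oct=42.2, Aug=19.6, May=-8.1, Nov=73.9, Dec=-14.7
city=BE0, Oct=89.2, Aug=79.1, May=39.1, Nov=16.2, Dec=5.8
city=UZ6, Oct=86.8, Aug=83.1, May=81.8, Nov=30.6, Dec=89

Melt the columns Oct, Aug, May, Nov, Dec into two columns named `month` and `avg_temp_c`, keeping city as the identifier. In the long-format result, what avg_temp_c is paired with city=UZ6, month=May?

Unpivoting turns each (city, wide-column) pair into one long row.
The wide cell at row UZ6, column May holds 81.8, so the long row (UZ6, May) has avg_temp_c=81.8.

81.8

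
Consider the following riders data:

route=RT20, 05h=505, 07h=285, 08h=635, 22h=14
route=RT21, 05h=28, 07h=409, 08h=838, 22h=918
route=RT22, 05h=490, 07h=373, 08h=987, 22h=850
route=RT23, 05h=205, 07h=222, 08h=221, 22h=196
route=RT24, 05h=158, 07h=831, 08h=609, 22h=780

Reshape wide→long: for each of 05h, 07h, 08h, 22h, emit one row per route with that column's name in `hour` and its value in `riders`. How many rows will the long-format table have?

5 route values × 4 melted columns = 20 rows.

20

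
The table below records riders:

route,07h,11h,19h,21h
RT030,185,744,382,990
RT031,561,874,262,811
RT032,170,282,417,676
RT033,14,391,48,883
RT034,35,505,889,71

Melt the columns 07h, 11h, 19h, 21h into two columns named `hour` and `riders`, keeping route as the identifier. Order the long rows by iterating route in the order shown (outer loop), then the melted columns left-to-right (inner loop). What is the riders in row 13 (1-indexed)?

20 rows total (5 × 4). Row 13: index ⌊(13-1)/4⌋ = 3 into route → RT033; (13-1) mod 4 = 0 into the melted columns → 07h.
So row 13 is (RT033, 07h, 14); riders = 14.

14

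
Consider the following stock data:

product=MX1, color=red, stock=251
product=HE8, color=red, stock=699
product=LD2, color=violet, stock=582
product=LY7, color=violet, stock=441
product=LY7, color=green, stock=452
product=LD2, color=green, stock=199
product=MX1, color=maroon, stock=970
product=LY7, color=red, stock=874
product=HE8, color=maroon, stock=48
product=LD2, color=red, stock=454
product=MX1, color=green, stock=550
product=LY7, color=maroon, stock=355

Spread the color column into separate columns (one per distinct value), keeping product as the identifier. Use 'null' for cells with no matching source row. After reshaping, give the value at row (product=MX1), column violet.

null

No long-format row has product=MX1 and color=violet, so the cell is null.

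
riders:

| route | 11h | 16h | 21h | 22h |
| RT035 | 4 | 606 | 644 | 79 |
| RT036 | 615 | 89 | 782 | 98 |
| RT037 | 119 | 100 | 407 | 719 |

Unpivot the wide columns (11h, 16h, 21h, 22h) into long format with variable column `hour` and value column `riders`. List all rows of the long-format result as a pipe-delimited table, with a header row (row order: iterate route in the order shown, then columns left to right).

Each (route, column) pair becomes one row: 3 × 4 = 12 rows.
For example, (RT035, 11h) → riders=4.

| route | hour | riders |
| RT035 | 11h | 4 |
| RT035 | 16h | 606 |
| RT035 | 21h | 644 |
| RT035 | 22h | 79 |
| RT036 | 11h | 615 |
| RT036 | 16h | 89 |
| RT036 | 21h | 782 |
| RT036 | 22h | 98 |
| RT037 | 11h | 119 |
| RT037 | 16h | 100 |
| RT037 | 21h | 407 |
| RT037 | 22h | 719 |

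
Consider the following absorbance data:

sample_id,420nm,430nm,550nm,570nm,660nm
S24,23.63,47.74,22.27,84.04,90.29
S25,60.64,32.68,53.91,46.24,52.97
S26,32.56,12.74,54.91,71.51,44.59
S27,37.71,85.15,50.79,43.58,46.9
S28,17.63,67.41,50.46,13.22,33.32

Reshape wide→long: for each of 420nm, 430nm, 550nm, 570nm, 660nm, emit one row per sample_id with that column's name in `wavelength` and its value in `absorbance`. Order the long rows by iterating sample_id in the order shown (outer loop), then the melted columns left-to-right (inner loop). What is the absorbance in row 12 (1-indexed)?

25 rows total (5 × 5). Row 12: index ⌊(12-1)/5⌋ = 2 into sample_id → S26; (12-1) mod 5 = 1 into the melted columns → 430nm.
So row 12 is (S26, 430nm, 12.74); absorbance = 12.74.

12.74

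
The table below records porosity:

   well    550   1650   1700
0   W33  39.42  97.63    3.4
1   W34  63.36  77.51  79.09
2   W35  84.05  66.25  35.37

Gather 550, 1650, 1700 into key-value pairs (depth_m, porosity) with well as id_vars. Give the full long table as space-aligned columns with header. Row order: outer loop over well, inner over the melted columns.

well  depth_m  porosity
W33   550      39.42   
W33   1650     97.63   
W33   1700     3.4     
W34   550      63.36   
W34   1650     77.51   
W34   1700     79.09   
W35   550      84.05   
W35   1650     66.25   
W35   1700     35.37   

Each (well, column) pair becomes one row: 3 × 3 = 9 rows.
For example, (W33, 550) → porosity=39.42.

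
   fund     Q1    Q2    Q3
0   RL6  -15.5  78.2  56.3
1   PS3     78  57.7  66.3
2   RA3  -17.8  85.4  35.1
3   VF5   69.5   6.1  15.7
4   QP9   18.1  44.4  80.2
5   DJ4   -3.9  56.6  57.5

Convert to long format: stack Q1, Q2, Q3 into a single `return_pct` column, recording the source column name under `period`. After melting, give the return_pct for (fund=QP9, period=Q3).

80.2

Unpivoting turns each (fund, wide-column) pair into one long row.
The wide cell at row QP9, column Q3 holds 80.2, so the long row (QP9, Q3) has return_pct=80.2.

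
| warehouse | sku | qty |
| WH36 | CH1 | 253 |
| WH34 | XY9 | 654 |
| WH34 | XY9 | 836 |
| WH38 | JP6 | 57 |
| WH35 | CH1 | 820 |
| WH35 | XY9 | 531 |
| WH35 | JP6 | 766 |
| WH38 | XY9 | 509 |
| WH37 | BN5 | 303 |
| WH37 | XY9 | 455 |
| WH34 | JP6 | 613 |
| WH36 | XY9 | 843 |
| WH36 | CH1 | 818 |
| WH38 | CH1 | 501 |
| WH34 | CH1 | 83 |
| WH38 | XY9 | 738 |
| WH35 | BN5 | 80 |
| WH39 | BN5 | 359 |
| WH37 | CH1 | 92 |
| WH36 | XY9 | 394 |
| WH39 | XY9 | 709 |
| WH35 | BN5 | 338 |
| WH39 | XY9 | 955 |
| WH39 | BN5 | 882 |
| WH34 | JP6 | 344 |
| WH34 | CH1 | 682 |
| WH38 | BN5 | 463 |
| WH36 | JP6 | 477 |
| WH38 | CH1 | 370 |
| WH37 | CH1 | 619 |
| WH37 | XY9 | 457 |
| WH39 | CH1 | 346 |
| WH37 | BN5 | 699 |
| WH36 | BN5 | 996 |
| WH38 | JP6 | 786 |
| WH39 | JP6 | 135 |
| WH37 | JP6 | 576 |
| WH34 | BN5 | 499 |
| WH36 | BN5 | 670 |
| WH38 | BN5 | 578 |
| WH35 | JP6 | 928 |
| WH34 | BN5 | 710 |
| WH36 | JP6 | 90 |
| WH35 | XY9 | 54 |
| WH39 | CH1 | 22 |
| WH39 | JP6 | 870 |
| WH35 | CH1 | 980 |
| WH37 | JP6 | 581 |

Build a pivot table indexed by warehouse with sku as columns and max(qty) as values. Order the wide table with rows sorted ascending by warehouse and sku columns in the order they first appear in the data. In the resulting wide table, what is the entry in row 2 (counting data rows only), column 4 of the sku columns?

338

With rows sorted ascending by warehouse, row 2 is warehouse=WH35. sku columns in first-appearance order: CH1, XY9, JP6, BN5; column 4 is BN5.
Long rows with warehouse=WH35, sku=BN5: max(80, 338) = 338.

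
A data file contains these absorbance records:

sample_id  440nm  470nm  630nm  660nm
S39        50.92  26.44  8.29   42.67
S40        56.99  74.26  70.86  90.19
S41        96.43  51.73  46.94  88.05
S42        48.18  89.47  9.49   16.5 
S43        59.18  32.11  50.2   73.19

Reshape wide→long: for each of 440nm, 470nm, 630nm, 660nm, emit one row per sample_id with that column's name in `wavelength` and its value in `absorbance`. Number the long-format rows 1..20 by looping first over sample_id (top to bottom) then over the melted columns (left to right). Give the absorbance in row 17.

20 rows total (5 × 4). Row 17: index ⌊(17-1)/4⌋ = 4 into sample_id → S43; (17-1) mod 4 = 0 into the melted columns → 440nm.
So row 17 is (S43, 440nm, 59.18); absorbance = 59.18.

59.18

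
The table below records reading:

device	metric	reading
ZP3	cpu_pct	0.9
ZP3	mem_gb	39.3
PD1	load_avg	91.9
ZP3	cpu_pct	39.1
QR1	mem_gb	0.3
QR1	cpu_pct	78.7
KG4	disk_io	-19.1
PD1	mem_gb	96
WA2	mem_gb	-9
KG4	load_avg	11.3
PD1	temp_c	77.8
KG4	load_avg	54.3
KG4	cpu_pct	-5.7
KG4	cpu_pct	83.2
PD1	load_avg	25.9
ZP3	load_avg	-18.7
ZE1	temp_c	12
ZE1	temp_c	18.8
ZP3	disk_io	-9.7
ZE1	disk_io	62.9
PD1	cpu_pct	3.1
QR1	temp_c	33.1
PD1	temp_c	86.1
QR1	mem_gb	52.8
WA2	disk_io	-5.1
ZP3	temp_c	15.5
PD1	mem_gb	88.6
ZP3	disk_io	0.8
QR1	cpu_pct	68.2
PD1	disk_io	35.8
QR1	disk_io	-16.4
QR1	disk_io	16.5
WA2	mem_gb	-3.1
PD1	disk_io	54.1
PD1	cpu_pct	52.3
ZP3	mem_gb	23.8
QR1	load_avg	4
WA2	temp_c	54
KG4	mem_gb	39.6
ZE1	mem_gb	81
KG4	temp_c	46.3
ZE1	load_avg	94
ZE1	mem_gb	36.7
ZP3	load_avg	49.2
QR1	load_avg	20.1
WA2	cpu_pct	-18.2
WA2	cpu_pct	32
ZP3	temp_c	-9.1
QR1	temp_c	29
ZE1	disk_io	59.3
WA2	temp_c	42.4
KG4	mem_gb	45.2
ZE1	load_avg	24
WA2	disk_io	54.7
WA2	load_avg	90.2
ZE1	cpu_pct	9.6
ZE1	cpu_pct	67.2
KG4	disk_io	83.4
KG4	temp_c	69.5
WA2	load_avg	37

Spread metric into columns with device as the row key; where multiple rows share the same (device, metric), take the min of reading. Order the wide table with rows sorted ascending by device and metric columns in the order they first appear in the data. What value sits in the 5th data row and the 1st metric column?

9.6

With rows sorted ascending by device, row 5 is device=ZE1. metric columns in first-appearance order: cpu_pct, mem_gb, load_avg, disk_io, temp_c; column 1 is cpu_pct.
Long rows with device=ZE1, metric=cpu_pct: min(9.6, 67.2) = 9.6.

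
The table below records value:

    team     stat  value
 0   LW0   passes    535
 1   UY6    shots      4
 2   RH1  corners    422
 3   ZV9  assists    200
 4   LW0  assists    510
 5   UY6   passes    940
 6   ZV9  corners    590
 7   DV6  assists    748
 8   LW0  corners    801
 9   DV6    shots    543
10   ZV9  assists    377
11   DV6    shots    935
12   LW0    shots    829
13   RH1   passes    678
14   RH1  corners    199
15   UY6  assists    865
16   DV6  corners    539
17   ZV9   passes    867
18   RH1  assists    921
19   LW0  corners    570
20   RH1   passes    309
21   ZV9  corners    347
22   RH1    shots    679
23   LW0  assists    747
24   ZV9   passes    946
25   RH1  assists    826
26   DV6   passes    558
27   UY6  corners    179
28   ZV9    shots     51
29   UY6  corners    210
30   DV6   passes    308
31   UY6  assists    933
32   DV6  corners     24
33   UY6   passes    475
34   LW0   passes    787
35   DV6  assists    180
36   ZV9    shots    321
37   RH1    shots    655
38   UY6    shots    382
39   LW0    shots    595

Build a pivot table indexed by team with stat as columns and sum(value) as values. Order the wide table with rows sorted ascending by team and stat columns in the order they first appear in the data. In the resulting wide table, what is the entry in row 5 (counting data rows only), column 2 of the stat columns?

372

With rows sorted ascending by team, row 5 is team=ZV9. stat columns in first-appearance order: passes, shots, corners, assists; column 2 is shots.
Long rows with team=ZV9, stat=shots: 51 + 321 = 372.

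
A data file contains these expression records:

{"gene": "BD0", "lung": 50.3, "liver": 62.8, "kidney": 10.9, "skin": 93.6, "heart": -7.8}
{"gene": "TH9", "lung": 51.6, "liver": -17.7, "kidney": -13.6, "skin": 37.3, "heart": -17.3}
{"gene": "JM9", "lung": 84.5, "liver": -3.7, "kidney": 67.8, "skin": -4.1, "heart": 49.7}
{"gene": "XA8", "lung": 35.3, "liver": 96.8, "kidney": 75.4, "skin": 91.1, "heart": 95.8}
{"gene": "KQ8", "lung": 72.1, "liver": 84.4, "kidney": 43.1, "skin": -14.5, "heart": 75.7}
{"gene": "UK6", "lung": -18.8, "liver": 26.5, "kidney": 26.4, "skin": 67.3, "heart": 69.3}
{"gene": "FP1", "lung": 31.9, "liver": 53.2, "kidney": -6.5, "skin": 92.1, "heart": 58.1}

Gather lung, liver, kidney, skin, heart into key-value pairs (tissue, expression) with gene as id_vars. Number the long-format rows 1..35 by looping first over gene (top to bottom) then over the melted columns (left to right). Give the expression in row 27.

35 rows total (7 × 5). Row 27: index ⌊(27-1)/5⌋ = 5 into gene → UK6; (27-1) mod 5 = 1 into the melted columns → liver.
So row 27 is (UK6, liver, 26.5); expression = 26.5.

26.5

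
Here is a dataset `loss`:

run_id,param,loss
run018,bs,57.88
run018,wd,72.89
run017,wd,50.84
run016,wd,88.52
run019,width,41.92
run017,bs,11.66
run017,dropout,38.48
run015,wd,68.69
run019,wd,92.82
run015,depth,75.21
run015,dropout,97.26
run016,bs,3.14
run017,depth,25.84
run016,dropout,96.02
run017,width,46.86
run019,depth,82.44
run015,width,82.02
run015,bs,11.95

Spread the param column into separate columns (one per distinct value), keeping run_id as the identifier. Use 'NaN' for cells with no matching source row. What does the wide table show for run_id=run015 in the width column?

82.02

The long row with run_id=run015, param=width has loss=82.02.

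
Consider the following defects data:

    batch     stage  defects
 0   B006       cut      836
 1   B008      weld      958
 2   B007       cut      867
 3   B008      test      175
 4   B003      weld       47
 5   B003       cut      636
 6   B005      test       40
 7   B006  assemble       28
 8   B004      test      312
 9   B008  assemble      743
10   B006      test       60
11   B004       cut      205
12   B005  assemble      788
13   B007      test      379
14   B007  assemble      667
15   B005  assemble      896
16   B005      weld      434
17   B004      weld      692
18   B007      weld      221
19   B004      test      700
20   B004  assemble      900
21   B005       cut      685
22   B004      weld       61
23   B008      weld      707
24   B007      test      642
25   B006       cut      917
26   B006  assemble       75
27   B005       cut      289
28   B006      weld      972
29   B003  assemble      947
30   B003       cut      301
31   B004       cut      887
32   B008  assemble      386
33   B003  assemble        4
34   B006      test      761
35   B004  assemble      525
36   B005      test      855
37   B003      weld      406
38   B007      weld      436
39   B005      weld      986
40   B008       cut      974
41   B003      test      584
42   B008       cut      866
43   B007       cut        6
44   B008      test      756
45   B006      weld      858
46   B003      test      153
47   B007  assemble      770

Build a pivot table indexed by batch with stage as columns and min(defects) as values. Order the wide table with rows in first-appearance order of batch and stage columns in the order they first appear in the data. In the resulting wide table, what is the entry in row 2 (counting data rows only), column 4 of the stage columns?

386

With rows in first-appearance order of batch, row 2 is batch=B008. stage columns in first-appearance order: cut, weld, test, assemble; column 4 is assemble.
Long rows with batch=B008, stage=assemble: min(743, 386) = 386.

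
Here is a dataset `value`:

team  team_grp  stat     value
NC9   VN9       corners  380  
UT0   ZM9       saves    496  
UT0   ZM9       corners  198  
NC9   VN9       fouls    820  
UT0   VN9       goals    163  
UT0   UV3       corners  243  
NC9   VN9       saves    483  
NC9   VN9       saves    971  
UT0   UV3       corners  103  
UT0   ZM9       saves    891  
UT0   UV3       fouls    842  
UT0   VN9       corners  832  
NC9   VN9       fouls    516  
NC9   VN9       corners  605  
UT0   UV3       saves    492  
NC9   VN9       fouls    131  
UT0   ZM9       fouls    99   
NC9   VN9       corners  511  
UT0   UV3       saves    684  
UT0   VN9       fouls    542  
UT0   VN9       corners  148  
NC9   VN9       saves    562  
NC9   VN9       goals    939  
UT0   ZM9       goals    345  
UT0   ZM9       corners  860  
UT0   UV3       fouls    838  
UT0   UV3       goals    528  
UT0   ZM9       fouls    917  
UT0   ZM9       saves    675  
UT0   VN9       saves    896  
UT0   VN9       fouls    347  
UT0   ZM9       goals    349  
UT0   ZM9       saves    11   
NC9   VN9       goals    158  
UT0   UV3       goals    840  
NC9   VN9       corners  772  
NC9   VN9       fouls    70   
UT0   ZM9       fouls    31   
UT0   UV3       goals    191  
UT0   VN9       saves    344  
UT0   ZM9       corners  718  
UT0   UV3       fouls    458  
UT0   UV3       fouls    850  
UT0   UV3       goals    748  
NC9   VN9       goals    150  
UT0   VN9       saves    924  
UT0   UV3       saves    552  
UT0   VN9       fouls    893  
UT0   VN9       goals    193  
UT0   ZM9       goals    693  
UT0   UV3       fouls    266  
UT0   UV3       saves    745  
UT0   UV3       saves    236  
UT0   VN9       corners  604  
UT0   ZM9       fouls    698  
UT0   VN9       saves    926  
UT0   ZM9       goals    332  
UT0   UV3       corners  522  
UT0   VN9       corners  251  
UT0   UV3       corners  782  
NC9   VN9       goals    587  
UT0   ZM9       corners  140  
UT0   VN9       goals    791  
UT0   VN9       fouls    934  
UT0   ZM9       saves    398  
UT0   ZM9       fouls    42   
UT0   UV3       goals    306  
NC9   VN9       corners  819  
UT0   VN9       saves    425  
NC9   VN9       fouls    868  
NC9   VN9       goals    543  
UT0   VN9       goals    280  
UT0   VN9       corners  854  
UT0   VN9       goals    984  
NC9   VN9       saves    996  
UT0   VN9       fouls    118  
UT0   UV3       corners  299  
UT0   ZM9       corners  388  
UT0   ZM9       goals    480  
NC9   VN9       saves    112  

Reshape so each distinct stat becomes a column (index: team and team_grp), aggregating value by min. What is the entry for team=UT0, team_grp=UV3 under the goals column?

Rows with team=UT0, team_grp=UV3 and stat=goals: value values are 528, 840, 191, 748, 306.
min(528, 840, 191, 748, 306) = 191.

191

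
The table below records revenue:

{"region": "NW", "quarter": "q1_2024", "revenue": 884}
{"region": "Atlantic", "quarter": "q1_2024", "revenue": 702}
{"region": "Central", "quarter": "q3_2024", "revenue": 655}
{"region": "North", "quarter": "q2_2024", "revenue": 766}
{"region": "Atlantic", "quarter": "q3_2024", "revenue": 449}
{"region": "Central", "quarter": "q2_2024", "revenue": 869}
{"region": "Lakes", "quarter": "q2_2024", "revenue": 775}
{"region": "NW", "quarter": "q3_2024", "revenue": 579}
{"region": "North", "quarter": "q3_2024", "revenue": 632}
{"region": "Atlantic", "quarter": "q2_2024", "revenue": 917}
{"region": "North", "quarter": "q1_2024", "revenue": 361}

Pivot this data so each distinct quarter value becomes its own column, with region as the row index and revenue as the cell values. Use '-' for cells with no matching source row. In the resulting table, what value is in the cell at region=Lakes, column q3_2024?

No long-format row has region=Lakes and quarter=q3_2024, so the cell is -.

-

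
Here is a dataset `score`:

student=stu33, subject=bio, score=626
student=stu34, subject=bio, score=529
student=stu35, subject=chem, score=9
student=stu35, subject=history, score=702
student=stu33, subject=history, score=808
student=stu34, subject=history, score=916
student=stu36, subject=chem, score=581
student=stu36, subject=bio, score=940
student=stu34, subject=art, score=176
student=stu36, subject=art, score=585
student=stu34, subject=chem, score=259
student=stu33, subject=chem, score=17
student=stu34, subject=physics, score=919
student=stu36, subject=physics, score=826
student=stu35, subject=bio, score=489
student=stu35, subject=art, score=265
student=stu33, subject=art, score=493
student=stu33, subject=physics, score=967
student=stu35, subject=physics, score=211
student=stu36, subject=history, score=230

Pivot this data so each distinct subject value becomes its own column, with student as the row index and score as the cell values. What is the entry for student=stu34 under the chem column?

Wide layout: rows indexed by student, columns are the 5 distinct subject values (bio, chem, history, art, physics).
Cell (student=stu34, subject=chem) draws from the long row where student=stu34 and subject=chem, which has score=259.

259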